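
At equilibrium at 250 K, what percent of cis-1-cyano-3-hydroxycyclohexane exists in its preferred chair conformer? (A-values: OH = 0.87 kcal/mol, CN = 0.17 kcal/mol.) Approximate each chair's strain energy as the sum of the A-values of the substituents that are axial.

89.0%

C1 and C3 have the same parity, so for the cis isomer the two substituents are e,e in one chair and a,a in the other.
Chair I (hydroxyl axial, cyano axial): E = 1.04 kcal/mol; chair II (hydroxyl equatorial, cyano equatorial): E = 0.00 kcal/mol.
ΔG = 1.04 kcal/mol between the two chairs.
K = exp(ΔG/RT) with R = 1.987×10⁻³ kcal mol⁻¹ K⁻¹ and T = 250 K gives K ≈ 8.11.
Fraction in the lower-energy chair = K/(K+1) = 89.0%.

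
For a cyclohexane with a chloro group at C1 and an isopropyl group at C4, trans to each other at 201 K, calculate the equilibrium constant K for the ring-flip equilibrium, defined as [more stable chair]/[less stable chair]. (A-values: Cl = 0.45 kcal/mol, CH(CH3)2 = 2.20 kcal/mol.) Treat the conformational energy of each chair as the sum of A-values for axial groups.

K ≈ 761

C1 and C4 have opposite parity, so for the trans isomer the two substituents are e,e in one chair and a,a in the other.
Chair I (chloro axial, isopropyl axial): E = 2.65 kcal/mol; chair II (chloro equatorial, isopropyl equatorial): E = 0.00 kcal/mol.
ΔG = 2.65 kcal/mol between the two chairs.
K = exp(ΔG/RT) with R = 1.987×10⁻³ kcal mol⁻¹ K⁻¹ and T = 201 K gives K ≈ 761.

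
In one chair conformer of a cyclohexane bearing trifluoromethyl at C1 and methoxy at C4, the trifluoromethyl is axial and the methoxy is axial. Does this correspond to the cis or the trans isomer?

C1 and C4 have opposite parity, so their axial bonds point in opposite directions.
With opposite-parity carbons, two substituents on the same face are one axial and one equatorial; opposite faces give both axial or both equatorial.
Here the groups are axial/axial → opposite face → trans.

trans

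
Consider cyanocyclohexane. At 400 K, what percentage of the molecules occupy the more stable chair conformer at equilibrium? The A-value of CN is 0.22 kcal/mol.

56.9%

One chair has the cyano group axial (E = 0.22 kcal/mol) and the other has it equatorial (E = 0).
ΔG = 0.22 kcal/mol between the two chairs.
K = exp(ΔG/RT) with R = 1.987×10⁻³ kcal mol⁻¹ K⁻¹ and T = 400 K gives K ≈ 1.32.
Fraction in the lower-energy chair = K/(K+1) = 56.9%.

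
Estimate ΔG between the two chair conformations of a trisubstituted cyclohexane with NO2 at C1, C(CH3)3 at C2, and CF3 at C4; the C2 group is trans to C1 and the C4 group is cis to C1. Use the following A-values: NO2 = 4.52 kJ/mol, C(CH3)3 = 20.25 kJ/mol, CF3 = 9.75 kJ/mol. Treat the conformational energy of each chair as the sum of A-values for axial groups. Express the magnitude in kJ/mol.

15.02 kJ/mol

Chair I (nitro axial, tert-butyl axial, trifluoromethyl equatorial): E = 24.77 kJ/mol.
Chair II (nitro equatorial, tert-butyl equatorial, trifluoromethyl axial): E = 9.75 kJ/mol.
ΔE = 24.77 − 9.75 = 15.02 kJ/mol; chair II is more stable.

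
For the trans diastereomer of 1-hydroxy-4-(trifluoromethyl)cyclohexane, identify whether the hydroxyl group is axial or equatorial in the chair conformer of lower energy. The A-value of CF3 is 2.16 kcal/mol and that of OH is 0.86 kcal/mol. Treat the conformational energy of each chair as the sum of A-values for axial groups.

equatorial

C1 and C4 have opposite parity, so for the trans isomer the two substituents are e,e in one chair and a,a in the other.
Chair I (trifluoromethyl axial, hydroxyl axial): E = 3.02 kcal/mol.
Chair II (trifluoromethyl equatorial, hydroxyl equatorial): E = 0.00 kcal/mol.
Chair II is the more stable (lower-energy) conformer, and in that chair the hydroxyl group is equatorial.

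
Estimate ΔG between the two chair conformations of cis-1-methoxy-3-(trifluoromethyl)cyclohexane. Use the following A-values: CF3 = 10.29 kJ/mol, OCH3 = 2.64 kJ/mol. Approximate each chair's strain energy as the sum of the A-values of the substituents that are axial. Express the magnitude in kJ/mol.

C1 and C3 have the same parity, so for the cis isomer the two substituents are e,e in one chair and a,a in the other.
Chair I (trifluoromethyl axial, methoxy axial): E = 12.93 kJ/mol.
Chair II (trifluoromethyl equatorial, methoxy equatorial): E = 0.00 kJ/mol.
ΔE = 12.93 − 0.00 = 12.93 kJ/mol; chair II is more stable.

12.93 kJ/mol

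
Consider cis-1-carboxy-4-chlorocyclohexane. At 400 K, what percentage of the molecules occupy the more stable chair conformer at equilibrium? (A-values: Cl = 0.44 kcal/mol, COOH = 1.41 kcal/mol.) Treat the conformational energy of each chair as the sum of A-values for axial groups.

77.2%

C1 and C4 have opposite parity, so for the cis isomer the two substituents are one axial and one equatorial in each chair.
Chair I (chloro axial, carboxyl equatorial): E = 0.44 kcal/mol; chair II (chloro equatorial, carboxyl axial): E = 1.41 kcal/mol.
ΔG = 0.97 kcal/mol between the two chairs.
K = exp(ΔG/RT) with R = 1.987×10⁻³ kcal mol⁻¹ K⁻¹ and T = 400 K gives K ≈ 3.39.
Fraction in the lower-energy chair = K/(K+1) = 77.2%.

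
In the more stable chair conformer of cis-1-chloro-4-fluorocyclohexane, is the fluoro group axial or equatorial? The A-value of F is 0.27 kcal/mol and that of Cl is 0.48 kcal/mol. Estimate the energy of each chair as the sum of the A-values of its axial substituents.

C1 and C4 have opposite parity, so for the cis isomer the two substituents are one axial and one equatorial in each chair.
Chair I (fluoro axial, chloro equatorial): E = 0.27 kcal/mol.
Chair II (fluoro equatorial, chloro axial): E = 0.48 kcal/mol.
Chair I is the more stable (lower-energy) conformer, and in that chair the fluoro group is axial.

axial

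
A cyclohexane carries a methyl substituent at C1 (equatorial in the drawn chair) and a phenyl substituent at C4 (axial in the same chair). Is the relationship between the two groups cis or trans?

cis

C1 and C4 have opposite parity, so their axial bonds point in opposite directions.
With opposite-parity carbons, two substituents on the same face are one axial and one equatorial; opposite faces give both axial or both equatorial.
Here the groups are equatorial/axial → same face → cis.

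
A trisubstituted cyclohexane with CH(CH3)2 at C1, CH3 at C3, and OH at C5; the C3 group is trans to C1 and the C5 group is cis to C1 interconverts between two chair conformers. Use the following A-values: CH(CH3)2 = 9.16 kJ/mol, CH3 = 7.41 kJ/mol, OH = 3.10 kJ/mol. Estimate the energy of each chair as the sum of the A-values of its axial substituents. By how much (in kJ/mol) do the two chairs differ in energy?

4.85 kJ/mol

Chair I (isopropyl axial, methyl equatorial, hydroxyl axial): E = 12.26 kJ/mol.
Chair II (isopropyl equatorial, methyl axial, hydroxyl equatorial): E = 7.41 kJ/mol.
ΔE = 12.26 − 7.41 = 4.85 kJ/mol; chair II is more stable.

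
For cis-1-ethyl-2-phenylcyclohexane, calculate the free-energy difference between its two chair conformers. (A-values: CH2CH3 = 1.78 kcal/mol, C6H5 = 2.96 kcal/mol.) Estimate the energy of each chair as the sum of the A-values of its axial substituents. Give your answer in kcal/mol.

1.18 kcal/mol

C1 and C2 have opposite parity, so for the cis isomer the two substituents are one axial and one equatorial in each chair.
Chair I (ethyl axial, phenyl equatorial): E = 1.78 kcal/mol.
Chair II (ethyl equatorial, phenyl axial): E = 2.96 kcal/mol.
ΔE = 2.96 − 1.78 = 1.18 kcal/mol; chair I is more stable.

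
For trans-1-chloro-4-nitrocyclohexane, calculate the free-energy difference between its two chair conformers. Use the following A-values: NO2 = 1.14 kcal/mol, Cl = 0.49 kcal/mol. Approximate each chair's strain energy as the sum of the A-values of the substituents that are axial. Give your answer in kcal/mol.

1.63 kcal/mol

C1 and C4 have opposite parity, so for the trans isomer the two substituents are e,e in one chair and a,a in the other.
Chair I (nitro axial, chloro axial): E = 1.63 kcal/mol.
Chair II (nitro equatorial, chloro equatorial): E = 0.00 kcal/mol.
ΔE = 1.63 − 0.00 = 1.63 kcal/mol; chair II is more stable.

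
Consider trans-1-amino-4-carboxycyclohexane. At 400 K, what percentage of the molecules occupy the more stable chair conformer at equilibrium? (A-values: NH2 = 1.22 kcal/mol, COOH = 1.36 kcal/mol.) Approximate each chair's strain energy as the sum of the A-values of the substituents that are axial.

96.3%

C1 and C4 have opposite parity, so for the trans isomer the two substituents are e,e in one chair and a,a in the other.
Chair I (amino axial, carboxyl axial): E = 2.58 kcal/mol; chair II (amino equatorial, carboxyl equatorial): E = 0.00 kcal/mol.
ΔG = 2.58 kcal/mol between the two chairs.
K = exp(ΔG/RT) with R = 1.987×10⁻³ kcal mol⁻¹ K⁻¹ and T = 400 K gives K ≈ 25.7.
Fraction in the lower-energy chair = K/(K+1) = 96.3%.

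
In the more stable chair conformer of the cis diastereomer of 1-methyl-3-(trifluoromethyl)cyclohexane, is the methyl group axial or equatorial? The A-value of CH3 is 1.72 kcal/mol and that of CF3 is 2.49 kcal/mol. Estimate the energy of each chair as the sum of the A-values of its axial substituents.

C1 and C3 have the same parity, so for the cis isomer the two substituents are e,e in one chair and a,a in the other.
Chair I (methyl axial, trifluoromethyl axial): E = 4.21 kcal/mol.
Chair II (methyl equatorial, trifluoromethyl equatorial): E = 0.00 kcal/mol.
Chair II is the more stable (lower-energy) conformer, and in that chair the methyl group is equatorial.

equatorial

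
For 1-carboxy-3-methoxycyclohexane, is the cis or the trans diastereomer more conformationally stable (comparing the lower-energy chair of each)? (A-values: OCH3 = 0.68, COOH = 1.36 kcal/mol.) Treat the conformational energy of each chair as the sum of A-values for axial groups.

At 1,3 positions (parity same): cis → (e,e or a,a); trans → (a,e or e,a).
Best chair for cis: E = 0.00 kcal/mol; best chair for trans: E = 0.68 kcal/mol.
The cis isomer is lower by 0.68 kcal/mol.

cis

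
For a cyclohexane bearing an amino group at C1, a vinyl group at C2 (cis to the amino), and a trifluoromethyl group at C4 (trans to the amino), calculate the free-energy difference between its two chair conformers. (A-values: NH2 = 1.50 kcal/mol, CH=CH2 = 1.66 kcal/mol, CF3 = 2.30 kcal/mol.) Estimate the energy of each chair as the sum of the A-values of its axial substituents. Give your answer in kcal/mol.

2.14 kcal/mol

Chair I (amino axial, vinyl equatorial, trifluoromethyl axial): E = 3.80 kcal/mol.
Chair II (amino equatorial, vinyl axial, trifluoromethyl equatorial): E = 1.66 kcal/mol.
ΔE = 3.80 − 1.66 = 2.14 kcal/mol; chair II is more stable.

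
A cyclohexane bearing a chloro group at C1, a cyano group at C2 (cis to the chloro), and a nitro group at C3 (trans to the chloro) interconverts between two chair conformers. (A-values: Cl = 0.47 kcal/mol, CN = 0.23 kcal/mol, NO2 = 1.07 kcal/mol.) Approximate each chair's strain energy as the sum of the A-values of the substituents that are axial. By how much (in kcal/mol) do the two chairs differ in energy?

Chair I (chloro axial, cyano equatorial, nitro equatorial): E = 0.47 kcal/mol.
Chair II (chloro equatorial, cyano axial, nitro axial): E = 1.30 kcal/mol.
ΔE = 1.30 − 0.47 = 0.83 kcal/mol; chair I is more stable.

0.83 kcal/mol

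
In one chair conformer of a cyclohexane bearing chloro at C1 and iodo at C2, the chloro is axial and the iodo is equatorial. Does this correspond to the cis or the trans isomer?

C1 and C2 have opposite parity, so their axial bonds point in opposite directions.
With opposite-parity carbons, two substituents on the same face are one axial and one equatorial; opposite faces give both axial or both equatorial.
Here the groups are axial/equatorial → same face → cis.

cis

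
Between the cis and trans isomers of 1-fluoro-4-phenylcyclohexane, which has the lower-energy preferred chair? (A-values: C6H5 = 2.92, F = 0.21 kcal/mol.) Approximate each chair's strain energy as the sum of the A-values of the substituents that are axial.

trans

At 1,4 positions (parity opposite): cis → (a,e or e,a); trans → (e,e or a,a).
Best chair for cis: E = 0.21 kcal/mol; best chair for trans: E = 0.00 kcal/mol.
The trans isomer is lower by 0.21 kcal/mol.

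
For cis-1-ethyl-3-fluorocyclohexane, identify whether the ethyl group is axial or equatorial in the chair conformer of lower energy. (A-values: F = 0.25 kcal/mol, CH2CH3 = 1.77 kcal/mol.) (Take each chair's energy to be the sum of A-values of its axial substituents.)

C1 and C3 have the same parity, so for the cis isomer the two substituents are e,e in one chair and a,a in the other.
Chair I (fluoro axial, ethyl axial): E = 2.02 kcal/mol.
Chair II (fluoro equatorial, ethyl equatorial): E = 0.00 kcal/mol.
Chair II is the more stable (lower-energy) conformer, and in that chair the ethyl group is equatorial.

equatorial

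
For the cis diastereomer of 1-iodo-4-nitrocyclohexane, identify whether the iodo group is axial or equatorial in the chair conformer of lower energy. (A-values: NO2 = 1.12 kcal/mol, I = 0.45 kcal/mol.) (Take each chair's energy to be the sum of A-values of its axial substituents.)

C1 and C4 have opposite parity, so for the cis isomer the two substituents are one axial and one equatorial in each chair.
Chair I (nitro axial, iodo equatorial): E = 1.12 kcal/mol.
Chair II (nitro equatorial, iodo axial): E = 0.45 kcal/mol.
Chair II is the more stable (lower-energy) conformer, and in that chair the iodo group is axial.

axial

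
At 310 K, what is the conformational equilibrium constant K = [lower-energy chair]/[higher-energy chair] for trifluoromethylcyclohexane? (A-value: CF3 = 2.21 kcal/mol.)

K ≈ 36.2

One chair has the trifluoromethyl group axial (E = 2.21 kcal/mol) and the other has it equatorial (E = 0).
ΔG = 2.21 kcal/mol between the two chairs.
K = exp(ΔG/RT) with R = 1.987×10⁻³ kcal mol⁻¹ K⁻¹ and T = 310 K gives K ≈ 36.2.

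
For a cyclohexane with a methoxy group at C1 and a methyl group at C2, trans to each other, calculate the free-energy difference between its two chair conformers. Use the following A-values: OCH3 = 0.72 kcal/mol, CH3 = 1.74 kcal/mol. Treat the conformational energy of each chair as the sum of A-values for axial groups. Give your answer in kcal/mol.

2.46 kcal/mol

C1 and C2 have opposite parity, so for the trans isomer the two substituents are e,e in one chair and a,a in the other.
Chair I (methoxy axial, methyl axial): E = 2.46 kcal/mol.
Chair II (methoxy equatorial, methyl equatorial): E = 0.00 kcal/mol.
ΔE = 2.46 − 0.00 = 2.46 kcal/mol; chair II is more stable.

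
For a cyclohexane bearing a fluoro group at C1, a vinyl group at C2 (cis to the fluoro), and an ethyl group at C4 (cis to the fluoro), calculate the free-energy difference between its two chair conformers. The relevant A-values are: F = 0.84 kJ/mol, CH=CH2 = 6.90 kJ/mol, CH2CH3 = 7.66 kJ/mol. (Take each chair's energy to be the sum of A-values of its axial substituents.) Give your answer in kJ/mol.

13.72 kJ/mol

Chair I (fluoro axial, vinyl equatorial, ethyl equatorial): E = 0.84 kJ/mol.
Chair II (fluoro equatorial, vinyl axial, ethyl axial): E = 14.56 kJ/mol.
ΔE = 14.56 − 0.84 = 13.72 kJ/mol; chair I is more stable.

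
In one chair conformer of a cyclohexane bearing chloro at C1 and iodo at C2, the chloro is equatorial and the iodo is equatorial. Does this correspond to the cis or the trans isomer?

trans

C1 and C2 have opposite parity, so their axial bonds point in opposite directions.
With opposite-parity carbons, two substituents on the same face are one axial and one equatorial; opposite faces give both axial or both equatorial.
Here the groups are equatorial/equatorial → opposite face → trans.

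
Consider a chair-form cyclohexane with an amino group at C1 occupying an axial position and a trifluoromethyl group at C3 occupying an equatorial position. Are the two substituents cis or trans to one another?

C1 and C3 have the same parity, so their axial bonds point in the same direction.
With same-parity carbons, two substituents on the same face are both axial or both equatorial; opposite faces give one of each.
Here the groups are axial/equatorial → opposite face → trans.

trans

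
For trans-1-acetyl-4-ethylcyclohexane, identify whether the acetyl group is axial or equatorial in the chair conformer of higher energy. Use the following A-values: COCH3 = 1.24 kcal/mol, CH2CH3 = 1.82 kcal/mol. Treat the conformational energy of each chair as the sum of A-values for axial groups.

axial

C1 and C4 have opposite parity, so for the trans isomer the two substituents are e,e in one chair and a,a in the other.
Chair I (acetyl axial, ethyl axial): E = 3.06 kcal/mol.
Chair II (acetyl equatorial, ethyl equatorial): E = 0.00 kcal/mol.
Chair I is the less stable (higher-energy) conformer, and in that chair the acetyl group is axial.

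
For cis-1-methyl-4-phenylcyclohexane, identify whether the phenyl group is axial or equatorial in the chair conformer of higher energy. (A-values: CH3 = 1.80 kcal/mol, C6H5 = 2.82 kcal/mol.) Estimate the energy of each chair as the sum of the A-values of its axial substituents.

C1 and C4 have opposite parity, so for the cis isomer the two substituents are one axial and one equatorial in each chair.
Chair I (methyl axial, phenyl equatorial): E = 1.80 kcal/mol.
Chair II (methyl equatorial, phenyl axial): E = 2.82 kcal/mol.
Chair II is the less stable (higher-energy) conformer, and in that chair the phenyl group is axial.

axial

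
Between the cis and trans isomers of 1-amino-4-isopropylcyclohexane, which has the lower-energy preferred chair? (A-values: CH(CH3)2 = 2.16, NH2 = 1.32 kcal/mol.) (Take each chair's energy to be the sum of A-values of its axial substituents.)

At 1,4 positions (parity opposite): cis → (a,e or e,a); trans → (e,e or a,a).
Best chair for cis: E = 1.32 kcal/mol; best chair for trans: E = 0.00 kcal/mol.
The trans isomer is lower by 1.32 kcal/mol.

trans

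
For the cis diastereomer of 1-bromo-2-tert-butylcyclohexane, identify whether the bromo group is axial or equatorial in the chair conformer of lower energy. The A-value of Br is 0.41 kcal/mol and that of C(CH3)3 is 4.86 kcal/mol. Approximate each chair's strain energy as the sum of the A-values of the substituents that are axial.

axial

C1 and C2 have opposite parity, so for the cis isomer the two substituents are one axial and one equatorial in each chair.
Chair I (bromo axial, tert-butyl equatorial): E = 0.41 kcal/mol.
Chair II (bromo equatorial, tert-butyl axial): E = 4.86 kcal/mol.
Chair I is the more stable (lower-energy) conformer, and in that chair the bromo group is axial.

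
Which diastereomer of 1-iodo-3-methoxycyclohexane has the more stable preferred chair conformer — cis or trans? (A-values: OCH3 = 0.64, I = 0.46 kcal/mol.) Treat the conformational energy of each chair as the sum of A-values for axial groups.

cis

At 1,3 positions (parity same): cis → (e,e or a,a); trans → (a,e or e,a).
Best chair for cis: E = 0.00 kcal/mol; best chair for trans: E = 0.46 kcal/mol.
The cis isomer is lower by 0.46 kcal/mol.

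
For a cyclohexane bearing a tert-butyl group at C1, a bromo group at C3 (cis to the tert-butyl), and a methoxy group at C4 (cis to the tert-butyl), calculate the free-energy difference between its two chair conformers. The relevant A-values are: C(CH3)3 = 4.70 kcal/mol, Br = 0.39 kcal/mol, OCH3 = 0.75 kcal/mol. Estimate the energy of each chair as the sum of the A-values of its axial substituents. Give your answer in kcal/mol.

Chair I (tert-butyl axial, bromo axial, methoxy equatorial): E = 5.09 kcal/mol.
Chair II (tert-butyl equatorial, bromo equatorial, methoxy axial): E = 0.75 kcal/mol.
ΔE = 5.09 − 0.75 = 4.34 kcal/mol; chair II is more stable.

4.34 kcal/mol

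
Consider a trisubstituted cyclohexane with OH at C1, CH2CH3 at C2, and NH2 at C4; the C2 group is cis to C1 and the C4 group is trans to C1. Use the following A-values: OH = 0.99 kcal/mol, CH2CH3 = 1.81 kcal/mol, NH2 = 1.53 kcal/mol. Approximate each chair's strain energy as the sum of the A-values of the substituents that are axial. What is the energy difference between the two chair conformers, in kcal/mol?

0.71 kcal/mol

Chair I (hydroxyl axial, ethyl equatorial, amino axial): E = 2.52 kcal/mol.
Chair II (hydroxyl equatorial, ethyl axial, amino equatorial): E = 1.81 kcal/mol.
ΔE = 2.52 − 1.81 = 0.71 kcal/mol; chair II is more stable.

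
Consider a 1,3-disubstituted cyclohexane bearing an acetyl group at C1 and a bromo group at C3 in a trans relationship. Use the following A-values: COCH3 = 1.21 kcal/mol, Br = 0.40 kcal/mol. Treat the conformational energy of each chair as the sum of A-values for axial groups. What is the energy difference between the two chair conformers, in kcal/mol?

0.81 kcal/mol

C1 and C3 have the same parity, so for the trans isomer the two substituents are one axial and one equatorial in each chair.
Chair I (acetyl axial, bromo equatorial): E = 1.21 kcal/mol.
Chair II (acetyl equatorial, bromo axial): E = 0.40 kcal/mol.
ΔE = 1.21 − 0.40 = 0.81 kcal/mol; chair II is more stable.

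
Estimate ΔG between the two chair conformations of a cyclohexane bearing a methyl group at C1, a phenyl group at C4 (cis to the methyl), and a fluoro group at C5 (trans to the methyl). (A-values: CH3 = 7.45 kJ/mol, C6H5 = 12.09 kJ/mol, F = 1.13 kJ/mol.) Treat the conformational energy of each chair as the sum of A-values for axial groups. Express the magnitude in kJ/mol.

Chair I (methyl axial, phenyl equatorial, fluoro equatorial): E = 7.45 kJ/mol.
Chair II (methyl equatorial, phenyl axial, fluoro axial): E = 13.22 kJ/mol.
ΔE = 13.22 − 7.45 = 5.77 kJ/mol; chair I is more stable.

5.77 kJ/mol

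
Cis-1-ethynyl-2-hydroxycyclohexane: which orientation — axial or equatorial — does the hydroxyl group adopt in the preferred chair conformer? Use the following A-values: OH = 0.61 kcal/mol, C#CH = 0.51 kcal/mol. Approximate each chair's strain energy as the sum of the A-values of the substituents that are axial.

equatorial

C1 and C2 have opposite parity, so for the cis isomer the two substituents are one axial and one equatorial in each chair.
Chair I (hydroxyl axial, ethynyl equatorial): E = 0.61 kcal/mol.
Chair II (hydroxyl equatorial, ethynyl axial): E = 0.51 kcal/mol.
Chair II is the more stable (lower-energy) conformer, and in that chair the hydroxyl group is equatorial.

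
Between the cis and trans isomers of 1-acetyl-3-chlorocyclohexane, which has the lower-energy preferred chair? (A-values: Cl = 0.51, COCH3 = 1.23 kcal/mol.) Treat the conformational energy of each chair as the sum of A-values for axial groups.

At 1,3 positions (parity same): cis → (e,e or a,a); trans → (a,e or e,a).
Best chair for cis: E = 0.00 kcal/mol; best chair for trans: E = 0.51 kcal/mol.
The cis isomer is lower by 0.51 kcal/mol.

cis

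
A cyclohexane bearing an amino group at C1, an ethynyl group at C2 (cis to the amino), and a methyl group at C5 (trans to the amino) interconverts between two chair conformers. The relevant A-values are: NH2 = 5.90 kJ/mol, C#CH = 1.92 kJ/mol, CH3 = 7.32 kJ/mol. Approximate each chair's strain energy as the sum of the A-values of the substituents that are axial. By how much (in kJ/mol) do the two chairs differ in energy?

3.34 kJ/mol

Chair I (amino axial, ethynyl equatorial, methyl equatorial): E = 5.90 kJ/mol.
Chair II (amino equatorial, ethynyl axial, methyl axial): E = 9.24 kJ/mol.
ΔE = 9.24 − 5.90 = 3.34 kJ/mol; chair I is more stable.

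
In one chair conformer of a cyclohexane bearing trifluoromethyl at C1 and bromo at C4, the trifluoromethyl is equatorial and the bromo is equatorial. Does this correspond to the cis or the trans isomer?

trans

C1 and C4 have opposite parity, so their axial bonds point in opposite directions.
With opposite-parity carbons, two substituents on the same face are one axial and one equatorial; opposite faces give both axial or both equatorial.
Here the groups are equatorial/equatorial → opposite face → trans.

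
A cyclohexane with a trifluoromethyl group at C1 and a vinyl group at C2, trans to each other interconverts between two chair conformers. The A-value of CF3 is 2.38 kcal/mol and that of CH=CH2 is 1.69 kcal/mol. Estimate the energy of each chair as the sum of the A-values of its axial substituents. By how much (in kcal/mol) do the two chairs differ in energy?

4.07 kcal/mol

C1 and C2 have opposite parity, so for the trans isomer the two substituents are e,e in one chair and a,a in the other.
Chair I (trifluoromethyl axial, vinyl axial): E = 4.07 kcal/mol.
Chair II (trifluoromethyl equatorial, vinyl equatorial): E = 0.00 kcal/mol.
ΔE = 4.07 − 0.00 = 4.07 kcal/mol; chair II is more stable.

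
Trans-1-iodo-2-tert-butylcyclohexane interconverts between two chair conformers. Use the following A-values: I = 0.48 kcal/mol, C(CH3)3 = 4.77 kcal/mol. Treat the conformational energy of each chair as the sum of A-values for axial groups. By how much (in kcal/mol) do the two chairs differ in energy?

5.25 kcal/mol

C1 and C2 have opposite parity, so for the trans isomer the two substituents are e,e in one chair and a,a in the other.
Chair I (iodo axial, tert-butyl axial): E = 5.25 kcal/mol.
Chair II (iodo equatorial, tert-butyl equatorial): E = 0.00 kcal/mol.
ΔE = 5.25 − 0.00 = 5.25 kcal/mol; chair II is more stable.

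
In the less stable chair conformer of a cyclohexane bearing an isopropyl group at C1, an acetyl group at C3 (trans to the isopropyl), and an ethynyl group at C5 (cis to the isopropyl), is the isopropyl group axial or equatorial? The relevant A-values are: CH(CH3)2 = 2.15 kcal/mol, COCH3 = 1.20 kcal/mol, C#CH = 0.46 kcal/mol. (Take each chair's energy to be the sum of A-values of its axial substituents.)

Chair I (isopropyl axial, acetyl equatorial, ethynyl axial): E = 2.61 kcal/mol.
Chair II (isopropyl equatorial, acetyl axial, ethynyl equatorial): E = 1.20 kcal/mol.
Chair I is the less stable (higher-energy) conformer, and in that chair the isopropyl group is axial.

axial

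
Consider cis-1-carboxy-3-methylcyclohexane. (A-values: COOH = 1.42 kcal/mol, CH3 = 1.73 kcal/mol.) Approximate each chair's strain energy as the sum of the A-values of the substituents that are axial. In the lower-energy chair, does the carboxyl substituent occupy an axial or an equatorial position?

equatorial

C1 and C3 have the same parity, so for the cis isomer the two substituents are e,e in one chair and a,a in the other.
Chair I (carboxyl axial, methyl axial): E = 3.15 kcal/mol.
Chair II (carboxyl equatorial, methyl equatorial): E = 0.00 kcal/mol.
Chair II is the more stable (lower-energy) conformer, and in that chair the carboxyl group is equatorial.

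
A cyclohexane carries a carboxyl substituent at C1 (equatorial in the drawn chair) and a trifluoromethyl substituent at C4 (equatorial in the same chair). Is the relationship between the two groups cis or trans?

trans

C1 and C4 have opposite parity, so their axial bonds point in opposite directions.
With opposite-parity carbons, two substituents on the same face are one axial and one equatorial; opposite faces give both axial or both equatorial.
Here the groups are equatorial/equatorial → opposite face → trans.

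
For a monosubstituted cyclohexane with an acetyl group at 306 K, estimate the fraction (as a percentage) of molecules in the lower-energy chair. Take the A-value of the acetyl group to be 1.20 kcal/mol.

One chair has the acetyl group axial (E = 1.20 kcal/mol) and the other has it equatorial (E = 0).
ΔG = 1.20 kcal/mol between the two chairs.
K = exp(ΔG/RT) with R = 1.987×10⁻³ kcal mol⁻¹ K⁻¹ and T = 306 K gives K ≈ 7.2.
Fraction in the lower-energy chair = K/(K+1) = 87.8%.

87.8%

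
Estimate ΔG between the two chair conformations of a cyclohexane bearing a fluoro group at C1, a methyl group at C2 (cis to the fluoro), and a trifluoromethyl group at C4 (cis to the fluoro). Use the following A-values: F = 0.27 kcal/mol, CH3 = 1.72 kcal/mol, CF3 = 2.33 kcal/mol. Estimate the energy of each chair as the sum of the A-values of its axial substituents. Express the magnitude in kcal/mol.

3.78 kcal/mol

Chair I (fluoro axial, methyl equatorial, trifluoromethyl equatorial): E = 0.27 kcal/mol.
Chair II (fluoro equatorial, methyl axial, trifluoromethyl axial): E = 4.05 kcal/mol.
ΔE = 4.05 − 0.27 = 3.78 kcal/mol; chair I is more stable.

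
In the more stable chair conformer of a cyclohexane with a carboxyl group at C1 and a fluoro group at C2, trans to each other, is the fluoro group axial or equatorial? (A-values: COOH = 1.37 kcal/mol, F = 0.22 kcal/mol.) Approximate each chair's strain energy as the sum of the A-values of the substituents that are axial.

equatorial

C1 and C2 have opposite parity, so for the trans isomer the two substituents are e,e in one chair and a,a in the other.
Chair I (carboxyl axial, fluoro axial): E = 1.59 kcal/mol.
Chair II (carboxyl equatorial, fluoro equatorial): E = 0.00 kcal/mol.
Chair II is the more stable (lower-energy) conformer, and in that chair the fluoro group is equatorial.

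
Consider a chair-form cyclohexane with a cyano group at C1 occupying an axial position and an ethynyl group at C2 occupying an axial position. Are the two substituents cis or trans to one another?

trans

C1 and C2 have opposite parity, so their axial bonds point in opposite directions.
With opposite-parity carbons, two substituents on the same face are one axial and one equatorial; opposite faces give both axial or both equatorial.
Here the groups are axial/axial → opposite face → trans.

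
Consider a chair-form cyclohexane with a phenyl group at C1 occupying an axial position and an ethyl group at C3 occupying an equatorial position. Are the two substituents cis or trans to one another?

trans

C1 and C3 have the same parity, so their axial bonds point in the same direction.
With same-parity carbons, two substituents on the same face are both axial or both equatorial; opposite faces give one of each.
Here the groups are axial/equatorial → opposite face → trans.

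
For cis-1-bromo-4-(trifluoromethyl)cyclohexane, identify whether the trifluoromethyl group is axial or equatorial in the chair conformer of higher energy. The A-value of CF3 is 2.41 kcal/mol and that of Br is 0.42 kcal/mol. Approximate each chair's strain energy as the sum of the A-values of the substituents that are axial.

axial

C1 and C4 have opposite parity, so for the cis isomer the two substituents are one axial and one equatorial in each chair.
Chair I (trifluoromethyl axial, bromo equatorial): E = 2.41 kcal/mol.
Chair II (trifluoromethyl equatorial, bromo axial): E = 0.42 kcal/mol.
Chair I is the less stable (higher-energy) conformer, and in that chair the trifluoromethyl group is axial.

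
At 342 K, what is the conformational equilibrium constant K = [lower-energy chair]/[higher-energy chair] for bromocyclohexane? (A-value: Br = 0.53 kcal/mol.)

One chair has the bromo group axial (E = 0.53 kcal/mol) and the other has it equatorial (E = 0).
ΔG = 0.53 kcal/mol between the two chairs.
K = exp(ΔG/RT) with R = 1.987×10⁻³ kcal mol⁻¹ K⁻¹ and T = 342 K gives K ≈ 2.18.

K ≈ 2.18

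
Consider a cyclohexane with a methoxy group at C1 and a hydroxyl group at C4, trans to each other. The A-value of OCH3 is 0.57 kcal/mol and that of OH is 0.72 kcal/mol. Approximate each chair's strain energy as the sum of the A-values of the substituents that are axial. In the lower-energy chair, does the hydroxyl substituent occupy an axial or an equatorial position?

equatorial

C1 and C4 have opposite parity, so for the trans isomer the two substituents are e,e in one chair and a,a in the other.
Chair I (methoxy axial, hydroxyl axial): E = 1.29 kcal/mol.
Chair II (methoxy equatorial, hydroxyl equatorial): E = 0.00 kcal/mol.
Chair II is the more stable (lower-energy) conformer, and in that chair the hydroxyl group is equatorial.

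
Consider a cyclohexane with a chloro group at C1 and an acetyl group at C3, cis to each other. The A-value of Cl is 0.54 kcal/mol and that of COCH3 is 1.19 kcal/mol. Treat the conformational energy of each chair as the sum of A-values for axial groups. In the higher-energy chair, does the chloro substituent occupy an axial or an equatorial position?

C1 and C3 have the same parity, so for the cis isomer the two substituents are e,e in one chair and a,a in the other.
Chair I (chloro axial, acetyl axial): E = 1.73 kcal/mol.
Chair II (chloro equatorial, acetyl equatorial): E = 0.00 kcal/mol.
Chair I is the less stable (higher-energy) conformer, and in that chair the chloro group is axial.

axial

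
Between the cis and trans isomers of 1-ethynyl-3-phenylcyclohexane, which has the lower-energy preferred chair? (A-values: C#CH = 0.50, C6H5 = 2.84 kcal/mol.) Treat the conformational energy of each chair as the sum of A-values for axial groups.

cis

At 1,3 positions (parity same): cis → (e,e or a,a); trans → (a,e or e,a).
Best chair for cis: E = 0.00 kcal/mol; best chair for trans: E = 0.50 kcal/mol.
The cis isomer is lower by 0.50 kcal/mol.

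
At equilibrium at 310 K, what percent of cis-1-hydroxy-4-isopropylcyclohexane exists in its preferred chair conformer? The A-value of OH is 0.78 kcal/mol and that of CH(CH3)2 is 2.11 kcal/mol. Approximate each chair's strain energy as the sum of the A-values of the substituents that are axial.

89.7%

C1 and C4 have opposite parity, so for the cis isomer the two substituents are one axial and one equatorial in each chair.
Chair I (hydroxyl axial, isopropyl equatorial): E = 0.78 kcal/mol; chair II (hydroxyl equatorial, isopropyl axial): E = 2.11 kcal/mol.
ΔG = 1.33 kcal/mol between the two chairs.
K = exp(ΔG/RT) with R = 1.987×10⁻³ kcal mol⁻¹ K⁻¹ and T = 310 K gives K ≈ 8.66.
Fraction in the lower-energy chair = K/(K+1) = 89.7%.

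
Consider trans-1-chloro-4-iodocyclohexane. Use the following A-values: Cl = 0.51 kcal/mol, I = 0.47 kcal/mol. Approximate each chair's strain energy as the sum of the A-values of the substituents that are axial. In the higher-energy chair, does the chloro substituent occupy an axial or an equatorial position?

C1 and C4 have opposite parity, so for the trans isomer the two substituents are e,e in one chair and a,a in the other.
Chair I (chloro axial, iodo axial): E = 0.98 kcal/mol.
Chair II (chloro equatorial, iodo equatorial): E = 0.00 kcal/mol.
Chair I is the less stable (higher-energy) conformer, and in that chair the chloro group is axial.

axial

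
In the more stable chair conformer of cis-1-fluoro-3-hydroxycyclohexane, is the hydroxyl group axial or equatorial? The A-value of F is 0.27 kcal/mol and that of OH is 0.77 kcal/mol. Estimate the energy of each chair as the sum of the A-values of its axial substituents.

equatorial

C1 and C3 have the same parity, so for the cis isomer the two substituents are e,e in one chair and a,a in the other.
Chair I (fluoro axial, hydroxyl axial): E = 1.04 kcal/mol.
Chair II (fluoro equatorial, hydroxyl equatorial): E = 0.00 kcal/mol.
Chair II is the more stable (lower-energy) conformer, and in that chair the hydroxyl group is equatorial.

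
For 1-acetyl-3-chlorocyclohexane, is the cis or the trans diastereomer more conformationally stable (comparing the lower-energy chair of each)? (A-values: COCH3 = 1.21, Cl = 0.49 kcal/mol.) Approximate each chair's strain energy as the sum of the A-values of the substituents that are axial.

cis

At 1,3 positions (parity same): cis → (e,e or a,a); trans → (a,e or e,a).
Best chair for cis: E = 0.00 kcal/mol; best chair for trans: E = 0.49 kcal/mol.
The cis isomer is lower by 0.49 kcal/mol.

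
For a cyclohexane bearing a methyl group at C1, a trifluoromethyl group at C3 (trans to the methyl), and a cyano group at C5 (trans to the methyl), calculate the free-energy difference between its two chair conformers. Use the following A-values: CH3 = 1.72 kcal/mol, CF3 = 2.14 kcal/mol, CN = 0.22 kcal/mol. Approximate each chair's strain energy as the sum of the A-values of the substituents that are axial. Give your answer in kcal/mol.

0.64 kcal/mol

Chair I (methyl axial, trifluoromethyl equatorial, cyano equatorial): E = 1.72 kcal/mol.
Chair II (methyl equatorial, trifluoromethyl axial, cyano axial): E = 2.36 kcal/mol.
ΔE = 2.36 − 1.72 = 0.64 kcal/mol; chair I is more stable.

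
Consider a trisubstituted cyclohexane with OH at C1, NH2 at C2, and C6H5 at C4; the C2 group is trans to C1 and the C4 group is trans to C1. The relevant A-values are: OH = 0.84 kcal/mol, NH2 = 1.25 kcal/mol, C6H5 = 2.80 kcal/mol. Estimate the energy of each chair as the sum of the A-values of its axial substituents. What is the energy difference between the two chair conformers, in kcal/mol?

Chair I (hydroxyl axial, amino axial, phenyl axial): E = 4.89 kcal/mol.
Chair II (hydroxyl equatorial, amino equatorial, phenyl equatorial): E = 0.00 kcal/mol.
ΔE = 4.89 − 0.00 = 4.89 kcal/mol; chair II is more stable.

4.89 kcal/mol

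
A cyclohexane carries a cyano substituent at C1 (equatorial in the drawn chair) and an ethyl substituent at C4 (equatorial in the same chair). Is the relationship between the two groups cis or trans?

trans

C1 and C4 have opposite parity, so their axial bonds point in opposite directions.
With opposite-parity carbons, two substituents on the same face are one axial and one equatorial; opposite faces give both axial or both equatorial.
Here the groups are equatorial/equatorial → opposite face → trans.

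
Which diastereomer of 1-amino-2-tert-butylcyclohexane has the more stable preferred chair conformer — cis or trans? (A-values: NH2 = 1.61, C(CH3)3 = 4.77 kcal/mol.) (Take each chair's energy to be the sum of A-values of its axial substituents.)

trans

At 1,2 positions (parity opposite): cis → (a,e or e,a); trans → (e,e or a,a).
Best chair for cis: E = 1.61 kcal/mol; best chair for trans: E = 0.00 kcal/mol.
The trans isomer is lower by 1.61 kcal/mol.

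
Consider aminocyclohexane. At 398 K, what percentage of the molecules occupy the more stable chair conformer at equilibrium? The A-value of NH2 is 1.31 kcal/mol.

84.0%

One chair has the amino group axial (E = 1.31 kcal/mol) and the other has it equatorial (E = 0).
ΔG = 1.31 kcal/mol between the two chairs.
K = exp(ΔG/RT) with R = 1.987×10⁻³ kcal mol⁻¹ K⁻¹ and T = 398 K gives K ≈ 5.24.
Fraction in the lower-energy chair = K/(K+1) = 84.0%.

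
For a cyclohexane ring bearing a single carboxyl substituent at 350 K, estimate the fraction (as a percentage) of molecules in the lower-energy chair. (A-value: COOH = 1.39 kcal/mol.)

88.1%

One chair has the carboxyl group axial (E = 1.39 kcal/mol) and the other has it equatorial (E = 0).
ΔG = 1.39 kcal/mol between the two chairs.
K = exp(ΔG/RT) with R = 1.987×10⁻³ kcal mol⁻¹ K⁻¹ and T = 350 K gives K ≈ 7.38.
Fraction in the lower-energy chair = K/(K+1) = 88.1%.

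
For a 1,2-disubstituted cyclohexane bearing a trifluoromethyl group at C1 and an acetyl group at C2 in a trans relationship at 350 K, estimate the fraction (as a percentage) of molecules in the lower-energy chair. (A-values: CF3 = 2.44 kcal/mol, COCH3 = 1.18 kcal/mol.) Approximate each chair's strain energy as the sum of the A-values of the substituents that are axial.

99.5%

C1 and C2 have opposite parity, so for the trans isomer the two substituents are e,e in one chair and a,a in the other.
Chair I (trifluoromethyl axial, acetyl axial): E = 3.62 kcal/mol; chair II (trifluoromethyl equatorial, acetyl equatorial): E = 0.00 kcal/mol.
ΔG = 3.62 kcal/mol between the two chairs.
K = exp(ΔG/RT) with R = 1.987×10⁻³ kcal mol⁻¹ K⁻¹ and T = 350 K gives K ≈ 182.
Fraction in the lower-energy chair = K/(K+1) = 99.5%.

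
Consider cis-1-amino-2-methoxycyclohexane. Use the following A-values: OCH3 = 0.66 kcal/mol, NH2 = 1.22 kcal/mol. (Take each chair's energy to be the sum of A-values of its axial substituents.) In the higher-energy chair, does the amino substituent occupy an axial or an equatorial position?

C1 and C2 have opposite parity, so for the cis isomer the two substituents are one axial and one equatorial in each chair.
Chair I (methoxy axial, amino equatorial): E = 0.66 kcal/mol.
Chair II (methoxy equatorial, amino axial): E = 1.22 kcal/mol.
Chair II is the less stable (higher-energy) conformer, and in that chair the amino group is axial.

axial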